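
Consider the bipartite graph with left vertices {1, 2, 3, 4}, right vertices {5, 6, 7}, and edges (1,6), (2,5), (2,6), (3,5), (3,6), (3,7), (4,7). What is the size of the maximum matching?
3 (matching: (1,6), (2,5), (3,7); upper bound min(|L|,|R|) = min(4,3) = 3)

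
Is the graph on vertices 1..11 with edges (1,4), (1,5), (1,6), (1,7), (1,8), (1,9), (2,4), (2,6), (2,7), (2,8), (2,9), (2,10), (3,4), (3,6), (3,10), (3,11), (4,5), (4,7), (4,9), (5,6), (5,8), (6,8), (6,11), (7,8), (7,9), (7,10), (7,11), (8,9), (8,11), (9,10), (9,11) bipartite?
No (odd cycle of length 3: 8 -> 1 -> 5 -> 8)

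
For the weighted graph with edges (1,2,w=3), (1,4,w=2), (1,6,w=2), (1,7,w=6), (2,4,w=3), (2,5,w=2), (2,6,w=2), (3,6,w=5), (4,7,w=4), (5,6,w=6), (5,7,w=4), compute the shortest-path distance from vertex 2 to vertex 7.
6 (path: 2 -> 5 -> 7; weights 2 + 4 = 6)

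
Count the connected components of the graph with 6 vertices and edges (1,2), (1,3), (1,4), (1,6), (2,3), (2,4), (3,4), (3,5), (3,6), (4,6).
1 (components: {1, 2, 3, 4, 5, 6})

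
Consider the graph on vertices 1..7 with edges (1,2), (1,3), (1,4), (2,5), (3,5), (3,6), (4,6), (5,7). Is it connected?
Yes (BFS from 1 visits [1, 2, 3, 4, 5, 6, 7] — all 7 vertices reached)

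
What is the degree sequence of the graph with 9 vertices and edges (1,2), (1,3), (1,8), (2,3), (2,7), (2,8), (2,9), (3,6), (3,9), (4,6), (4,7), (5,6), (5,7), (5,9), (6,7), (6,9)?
[5, 5, 4, 4, 4, 3, 3, 2, 2] (degrees: deg(1)=3, deg(2)=5, deg(3)=4, deg(4)=2, deg(5)=3, deg(6)=5, deg(7)=4, deg(8)=2, deg(9)=4)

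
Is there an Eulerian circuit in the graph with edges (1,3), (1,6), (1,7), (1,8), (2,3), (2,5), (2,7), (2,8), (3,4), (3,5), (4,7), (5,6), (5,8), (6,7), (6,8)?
Yes (the graph is connected and all 8 vertices have even degree)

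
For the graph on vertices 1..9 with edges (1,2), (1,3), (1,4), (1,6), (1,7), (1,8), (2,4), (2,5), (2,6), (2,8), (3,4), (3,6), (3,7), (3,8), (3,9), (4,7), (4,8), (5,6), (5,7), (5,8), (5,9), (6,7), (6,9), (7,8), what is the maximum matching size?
4 (matching: (1,3), (2,6), (5,9), (7,8); upper bound floor(n/2) = floor(9/2) = 4)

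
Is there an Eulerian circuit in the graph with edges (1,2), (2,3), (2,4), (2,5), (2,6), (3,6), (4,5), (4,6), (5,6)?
No (4 vertices have odd degree: {1, 2, 4, 5}; Eulerian circuit requires 0)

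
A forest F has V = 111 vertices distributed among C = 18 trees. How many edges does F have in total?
93 (Each of the 18 component trees on V_i vertices has V_i - 1 edges; summing gives V - C = 111 - 18 = 93)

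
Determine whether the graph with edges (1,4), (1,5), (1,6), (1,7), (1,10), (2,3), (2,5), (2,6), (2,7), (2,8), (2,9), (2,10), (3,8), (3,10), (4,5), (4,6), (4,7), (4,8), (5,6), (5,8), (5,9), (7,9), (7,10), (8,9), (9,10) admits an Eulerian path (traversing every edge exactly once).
No (8 vertices have odd degree: {1, 2, 3, 4, 7, 8, 9, 10}; Eulerian path requires 0 or 2)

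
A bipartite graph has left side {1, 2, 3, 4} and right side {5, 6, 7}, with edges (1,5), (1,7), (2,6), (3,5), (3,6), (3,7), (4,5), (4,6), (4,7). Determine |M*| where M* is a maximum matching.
3 (matching: (1,7), (2,6), (3,5); upper bound min(|L|,|R|) = min(4,3) = 3)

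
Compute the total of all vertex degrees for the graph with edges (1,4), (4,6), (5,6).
6 (handshake: sum of degrees = 2|E| = 2 x 3 = 6)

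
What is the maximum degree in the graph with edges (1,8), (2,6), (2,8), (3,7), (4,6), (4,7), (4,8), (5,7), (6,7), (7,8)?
5 (attained at vertex 7)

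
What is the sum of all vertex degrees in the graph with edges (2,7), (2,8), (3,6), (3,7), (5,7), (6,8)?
12 (handshake: sum of degrees = 2|E| = 2 x 6 = 12)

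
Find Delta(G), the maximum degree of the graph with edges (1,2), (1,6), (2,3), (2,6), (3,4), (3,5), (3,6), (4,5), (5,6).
4 (attained at vertices 3, 6)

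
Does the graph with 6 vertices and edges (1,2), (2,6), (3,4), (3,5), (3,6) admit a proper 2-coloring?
Yes. Partition: {1, 4, 5, 6}, {2, 3}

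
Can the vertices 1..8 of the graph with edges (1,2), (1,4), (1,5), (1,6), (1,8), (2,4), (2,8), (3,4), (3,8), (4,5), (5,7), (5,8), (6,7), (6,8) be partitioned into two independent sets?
No (odd cycle of length 3: 6 -> 1 -> 8 -> 6)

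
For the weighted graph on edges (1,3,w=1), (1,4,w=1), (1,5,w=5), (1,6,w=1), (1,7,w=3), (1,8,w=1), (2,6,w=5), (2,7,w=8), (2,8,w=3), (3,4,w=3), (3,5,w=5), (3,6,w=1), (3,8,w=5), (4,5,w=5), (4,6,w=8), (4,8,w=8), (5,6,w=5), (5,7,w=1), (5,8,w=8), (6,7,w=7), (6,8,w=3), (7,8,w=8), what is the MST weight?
11 (MST edges: (1,3,w=1), (1,4,w=1), (1,6,w=1), (1,7,w=3), (1,8,w=1), (2,8,w=3), (5,7,w=1); sum of weights 1 + 1 + 1 + 3 + 1 + 3 + 1 = 11)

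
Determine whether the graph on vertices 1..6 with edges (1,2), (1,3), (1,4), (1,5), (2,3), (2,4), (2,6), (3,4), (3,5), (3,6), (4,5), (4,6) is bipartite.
No (odd cycle of length 3: 4 -> 1 -> 3 -> 4)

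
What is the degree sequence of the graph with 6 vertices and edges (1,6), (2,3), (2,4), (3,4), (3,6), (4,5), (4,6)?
[4, 3, 3, 2, 1, 1] (degrees: deg(1)=1, deg(2)=2, deg(3)=3, deg(4)=4, deg(5)=1, deg(6)=3)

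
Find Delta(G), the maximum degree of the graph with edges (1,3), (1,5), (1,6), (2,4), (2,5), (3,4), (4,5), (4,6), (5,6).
4 (attained at vertices 4, 5)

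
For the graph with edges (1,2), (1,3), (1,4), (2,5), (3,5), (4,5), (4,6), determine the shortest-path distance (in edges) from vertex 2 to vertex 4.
2 (path: 2 -> 1 -> 4, 2 edges)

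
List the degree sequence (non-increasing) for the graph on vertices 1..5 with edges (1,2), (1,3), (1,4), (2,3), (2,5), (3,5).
[3, 3, 3, 2, 1] (degrees: deg(1)=3, deg(2)=3, deg(3)=3, deg(4)=1, deg(5)=2)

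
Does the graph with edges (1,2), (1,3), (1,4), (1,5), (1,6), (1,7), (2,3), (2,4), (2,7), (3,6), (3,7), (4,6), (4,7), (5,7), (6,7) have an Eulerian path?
Yes — and in fact it has an Eulerian circuit (the graph is connected and all 7 vertices have even degree)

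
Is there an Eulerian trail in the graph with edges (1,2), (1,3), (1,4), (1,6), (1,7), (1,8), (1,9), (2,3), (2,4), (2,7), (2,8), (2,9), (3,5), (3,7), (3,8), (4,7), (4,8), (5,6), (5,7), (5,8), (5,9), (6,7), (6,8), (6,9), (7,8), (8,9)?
No (6 vertices have odd degree: {1, 3, 5, 6, 7, 9}; Eulerian path requires 0 or 2)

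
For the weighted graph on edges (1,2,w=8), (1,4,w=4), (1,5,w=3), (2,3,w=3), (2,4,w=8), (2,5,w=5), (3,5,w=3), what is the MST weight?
13 (MST edges: (1,4,w=4), (1,5,w=3), (2,3,w=3), (3,5,w=3); sum of weights 4 + 3 + 3 + 3 = 13)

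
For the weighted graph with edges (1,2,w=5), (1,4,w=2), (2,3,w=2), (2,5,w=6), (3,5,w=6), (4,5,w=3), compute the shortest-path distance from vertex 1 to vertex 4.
2 (path: 1 -> 4; weights 2 = 2)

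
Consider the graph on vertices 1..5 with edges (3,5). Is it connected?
No, it has 4 components: {1}, {2}, {3, 5}, {4}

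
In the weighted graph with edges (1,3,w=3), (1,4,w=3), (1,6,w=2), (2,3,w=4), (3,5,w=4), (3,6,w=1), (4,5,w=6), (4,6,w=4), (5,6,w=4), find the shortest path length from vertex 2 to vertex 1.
7 (path: 2 -> 3 -> 1; weights 4 + 3 = 7)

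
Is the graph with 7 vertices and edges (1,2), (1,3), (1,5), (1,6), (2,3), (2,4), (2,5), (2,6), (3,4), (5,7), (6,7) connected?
Yes (BFS from 1 visits [1, 2, 3, 5, 6, 4, 7] — all 7 vertices reached)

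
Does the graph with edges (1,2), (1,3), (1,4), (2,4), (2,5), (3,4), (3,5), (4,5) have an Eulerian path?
No (4 vertices have odd degree: {1, 2, 3, 5}; Eulerian path requires 0 or 2)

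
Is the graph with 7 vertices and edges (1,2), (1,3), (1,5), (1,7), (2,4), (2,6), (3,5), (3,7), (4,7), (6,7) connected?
Yes (BFS from 1 visits [1, 2, 3, 5, 7, 4, 6] — all 7 vertices reached)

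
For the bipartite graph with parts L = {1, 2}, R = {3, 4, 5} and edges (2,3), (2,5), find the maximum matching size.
1 (matching: (2,5); upper bound min(|L|,|R|) = min(2,3) = 2)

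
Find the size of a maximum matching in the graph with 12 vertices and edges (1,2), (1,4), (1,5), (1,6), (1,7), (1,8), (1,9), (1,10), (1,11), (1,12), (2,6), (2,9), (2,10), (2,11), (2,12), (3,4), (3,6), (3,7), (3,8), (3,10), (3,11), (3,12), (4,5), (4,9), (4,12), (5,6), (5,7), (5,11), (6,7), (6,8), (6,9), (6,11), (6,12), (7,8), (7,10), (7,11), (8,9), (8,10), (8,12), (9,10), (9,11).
6 (matching: (1,12), (2,10), (3,8), (4,9), (5,6), (7,11); upper bound floor(n/2) = floor(12/2) = 6)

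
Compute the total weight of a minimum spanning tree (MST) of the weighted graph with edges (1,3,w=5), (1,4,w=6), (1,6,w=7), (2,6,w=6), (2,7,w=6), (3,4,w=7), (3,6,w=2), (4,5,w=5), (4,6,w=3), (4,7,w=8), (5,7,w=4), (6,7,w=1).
21 (MST edges: (1,3,w=5), (2,6,w=6), (3,6,w=2), (4,6,w=3), (5,7,w=4), (6,7,w=1); sum of weights 5 + 6 + 2 + 3 + 4 + 1 = 21)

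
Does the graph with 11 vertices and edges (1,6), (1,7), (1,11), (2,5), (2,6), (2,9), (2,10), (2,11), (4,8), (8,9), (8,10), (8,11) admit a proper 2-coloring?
Yes. Partition: {1, 2, 3, 8}, {4, 5, 6, 7, 9, 10, 11}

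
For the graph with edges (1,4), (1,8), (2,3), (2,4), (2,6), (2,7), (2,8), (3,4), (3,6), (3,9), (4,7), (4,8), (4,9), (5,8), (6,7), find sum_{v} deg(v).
30 (handshake: sum of degrees = 2|E| = 2 x 15 = 30)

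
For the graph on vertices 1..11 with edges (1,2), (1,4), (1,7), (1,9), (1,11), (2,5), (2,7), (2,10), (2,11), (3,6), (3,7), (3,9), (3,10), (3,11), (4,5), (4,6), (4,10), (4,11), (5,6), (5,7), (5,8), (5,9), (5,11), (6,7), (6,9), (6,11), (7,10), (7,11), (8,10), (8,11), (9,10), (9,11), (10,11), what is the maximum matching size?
5 (matching: (1,4), (3,6), (5,9), (7,11), (8,10); upper bound floor(n/2) = floor(11/2) = 5)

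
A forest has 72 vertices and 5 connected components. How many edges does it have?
67 (Each of the 5 component trees on V_i vertices has V_i - 1 edges; summing gives V - C = 72 - 5 = 67)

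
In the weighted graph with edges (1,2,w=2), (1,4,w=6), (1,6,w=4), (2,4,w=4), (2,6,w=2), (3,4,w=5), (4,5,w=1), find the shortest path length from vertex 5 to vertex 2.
5 (path: 5 -> 4 -> 2; weights 1 + 4 = 5)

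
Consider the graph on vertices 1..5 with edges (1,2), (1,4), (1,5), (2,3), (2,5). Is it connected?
Yes (BFS from 1 visits [1, 2, 4, 5, 3] — all 5 vertices reached)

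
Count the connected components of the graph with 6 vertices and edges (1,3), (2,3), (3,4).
3 (components: {1, 2, 3, 4}, {5}, {6})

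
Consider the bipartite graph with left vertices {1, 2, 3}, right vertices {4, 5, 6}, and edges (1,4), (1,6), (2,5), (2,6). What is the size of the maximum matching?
2 (matching: (1,6), (2,5); upper bound min(|L|,|R|) = min(3,3) = 3)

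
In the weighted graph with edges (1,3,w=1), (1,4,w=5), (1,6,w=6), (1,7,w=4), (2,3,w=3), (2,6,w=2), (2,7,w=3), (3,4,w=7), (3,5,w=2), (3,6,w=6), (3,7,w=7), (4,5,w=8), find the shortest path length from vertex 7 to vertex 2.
3 (path: 7 -> 2; weights 3 = 3)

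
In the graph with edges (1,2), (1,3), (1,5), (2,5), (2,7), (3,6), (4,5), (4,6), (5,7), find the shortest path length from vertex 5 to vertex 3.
2 (path: 5 -> 1 -> 3, 2 edges)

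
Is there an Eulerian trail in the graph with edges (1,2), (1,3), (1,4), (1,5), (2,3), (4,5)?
Yes — and in fact it has an Eulerian circuit (the graph is connected and all 5 vertices have even degree)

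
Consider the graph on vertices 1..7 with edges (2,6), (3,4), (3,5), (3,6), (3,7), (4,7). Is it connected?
No, it has 2 components: {1}, {2, 3, 4, 5, 6, 7}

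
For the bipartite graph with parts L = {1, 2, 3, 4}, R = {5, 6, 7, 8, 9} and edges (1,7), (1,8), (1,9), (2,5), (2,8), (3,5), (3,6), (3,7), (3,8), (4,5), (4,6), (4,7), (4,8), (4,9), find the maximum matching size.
4 (matching: (1,9), (2,8), (3,7), (4,6); upper bound min(|L|,|R|) = min(4,5) = 4)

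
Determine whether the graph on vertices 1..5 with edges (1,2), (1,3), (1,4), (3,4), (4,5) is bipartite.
No (odd cycle of length 3: 4 -> 1 -> 3 -> 4)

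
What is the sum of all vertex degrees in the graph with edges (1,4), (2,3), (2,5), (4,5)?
8 (handshake: sum of degrees = 2|E| = 2 x 4 = 8)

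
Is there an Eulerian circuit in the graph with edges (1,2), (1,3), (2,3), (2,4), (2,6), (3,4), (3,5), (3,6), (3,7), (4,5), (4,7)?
Yes (the graph is connected and all 7 vertices have even degree)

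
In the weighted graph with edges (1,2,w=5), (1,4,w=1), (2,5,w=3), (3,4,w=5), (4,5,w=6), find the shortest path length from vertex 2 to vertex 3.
11 (path: 2 -> 1 -> 4 -> 3; weights 5 + 1 + 5 = 11)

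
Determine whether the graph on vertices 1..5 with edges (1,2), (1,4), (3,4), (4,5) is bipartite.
Yes. Partition: {1, 3, 5}, {2, 4}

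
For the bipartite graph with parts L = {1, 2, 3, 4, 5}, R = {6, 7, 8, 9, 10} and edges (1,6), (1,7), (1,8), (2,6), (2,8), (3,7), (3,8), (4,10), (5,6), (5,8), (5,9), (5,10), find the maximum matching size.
5 (matching: (1,8), (2,6), (3,7), (4,10), (5,9); upper bound min(|L|,|R|) = min(5,5) = 5)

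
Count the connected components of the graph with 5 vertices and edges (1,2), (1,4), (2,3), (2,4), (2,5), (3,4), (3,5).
1 (components: {1, 2, 3, 4, 5})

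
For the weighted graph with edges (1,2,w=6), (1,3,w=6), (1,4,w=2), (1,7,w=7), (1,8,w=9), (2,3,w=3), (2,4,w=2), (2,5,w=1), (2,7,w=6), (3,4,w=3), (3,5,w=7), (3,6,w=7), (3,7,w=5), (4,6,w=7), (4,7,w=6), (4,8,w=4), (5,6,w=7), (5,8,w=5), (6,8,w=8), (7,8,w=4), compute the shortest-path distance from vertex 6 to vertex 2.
8 (path: 6 -> 5 -> 2; weights 7 + 1 = 8)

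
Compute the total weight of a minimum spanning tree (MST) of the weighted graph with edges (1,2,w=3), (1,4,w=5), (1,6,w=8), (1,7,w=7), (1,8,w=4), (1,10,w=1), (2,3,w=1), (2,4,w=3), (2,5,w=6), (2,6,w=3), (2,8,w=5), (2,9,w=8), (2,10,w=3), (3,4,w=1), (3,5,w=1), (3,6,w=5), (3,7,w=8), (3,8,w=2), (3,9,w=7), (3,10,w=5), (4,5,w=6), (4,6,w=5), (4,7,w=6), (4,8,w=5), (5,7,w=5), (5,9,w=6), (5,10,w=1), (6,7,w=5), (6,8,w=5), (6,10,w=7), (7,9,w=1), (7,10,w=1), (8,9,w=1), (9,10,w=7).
11 (MST edges: (1,10,w=1), (2,3,w=1), (2,6,w=3), (3,4,w=1), (3,5,w=1), (5,10,w=1), (7,9,w=1), (7,10,w=1), (8,9,w=1); sum of weights 1 + 1 + 3 + 1 + 1 + 1 + 1 + 1 + 1 = 11)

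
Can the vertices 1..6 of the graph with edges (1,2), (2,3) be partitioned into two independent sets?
Yes. Partition: {1, 3, 4, 5, 6}, {2}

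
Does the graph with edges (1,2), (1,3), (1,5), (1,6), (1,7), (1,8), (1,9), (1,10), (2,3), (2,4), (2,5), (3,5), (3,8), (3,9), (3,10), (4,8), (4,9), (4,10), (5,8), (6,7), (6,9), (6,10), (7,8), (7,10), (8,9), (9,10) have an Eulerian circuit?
Yes (the graph is connected and all 10 vertices have even degree)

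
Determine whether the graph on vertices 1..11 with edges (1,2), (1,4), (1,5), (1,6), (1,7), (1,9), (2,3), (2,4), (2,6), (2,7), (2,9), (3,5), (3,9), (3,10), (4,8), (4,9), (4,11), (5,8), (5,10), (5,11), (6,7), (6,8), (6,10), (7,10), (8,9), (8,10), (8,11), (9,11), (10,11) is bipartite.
No (odd cycle of length 3: 9 -> 1 -> 2 -> 9)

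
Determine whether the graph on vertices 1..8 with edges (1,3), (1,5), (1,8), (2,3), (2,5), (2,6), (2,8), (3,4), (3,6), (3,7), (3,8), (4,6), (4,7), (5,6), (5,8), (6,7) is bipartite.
No (odd cycle of length 3: 8 -> 1 -> 3 -> 8)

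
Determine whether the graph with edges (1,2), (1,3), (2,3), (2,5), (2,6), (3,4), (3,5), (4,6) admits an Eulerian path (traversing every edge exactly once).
Yes — and in fact it has an Eulerian circuit (the graph is connected and all 6 vertices have even degree)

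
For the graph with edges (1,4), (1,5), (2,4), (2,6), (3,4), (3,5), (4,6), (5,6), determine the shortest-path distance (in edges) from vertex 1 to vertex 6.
2 (path: 1 -> 4 -> 6, 2 edges)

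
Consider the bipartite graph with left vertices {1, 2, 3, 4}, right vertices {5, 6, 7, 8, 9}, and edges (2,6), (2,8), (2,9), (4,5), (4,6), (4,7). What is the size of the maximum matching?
2 (matching: (2,9), (4,7); upper bound min(|L|,|R|) = min(4,5) = 4)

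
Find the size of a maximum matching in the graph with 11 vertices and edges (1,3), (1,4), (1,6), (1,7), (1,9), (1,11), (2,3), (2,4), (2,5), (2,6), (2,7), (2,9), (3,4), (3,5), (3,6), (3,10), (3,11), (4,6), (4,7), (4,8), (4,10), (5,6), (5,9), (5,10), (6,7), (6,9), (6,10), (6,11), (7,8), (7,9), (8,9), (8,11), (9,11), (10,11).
5 (matching: (1,7), (2,5), (3,10), (6,9), (8,11); upper bound floor(n/2) = floor(11/2) = 5)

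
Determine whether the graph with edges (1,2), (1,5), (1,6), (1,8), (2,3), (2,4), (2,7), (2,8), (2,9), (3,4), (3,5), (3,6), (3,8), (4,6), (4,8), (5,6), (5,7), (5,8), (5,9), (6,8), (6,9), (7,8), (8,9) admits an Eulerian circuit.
No (2 vertices have odd degree: {3, 7}; Eulerian circuit requires 0)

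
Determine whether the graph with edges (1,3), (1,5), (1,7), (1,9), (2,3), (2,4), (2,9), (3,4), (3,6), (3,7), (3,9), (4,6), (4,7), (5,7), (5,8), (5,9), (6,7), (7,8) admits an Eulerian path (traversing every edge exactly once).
Yes (the graph is connected and exactly 2 vertices have odd degree: {2, 6}; any Eulerian path must start and end at those)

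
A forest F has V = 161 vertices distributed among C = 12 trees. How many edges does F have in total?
149 (Each of the 12 component trees on V_i vertices has V_i - 1 edges; summing gives V - C = 161 - 12 = 149)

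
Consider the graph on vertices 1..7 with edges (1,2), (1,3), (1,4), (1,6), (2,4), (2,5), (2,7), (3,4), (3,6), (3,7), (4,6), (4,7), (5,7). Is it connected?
Yes (BFS from 1 visits [1, 2, 3, 4, 6, 5, 7] — all 7 vertices reached)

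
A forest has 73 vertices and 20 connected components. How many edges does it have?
53 (Each of the 20 component trees on V_i vertices has V_i - 1 edges; summing gives V - C = 73 - 20 = 53)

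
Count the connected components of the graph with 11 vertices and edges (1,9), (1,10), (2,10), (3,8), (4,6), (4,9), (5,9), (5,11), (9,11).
3 (components: {1, 2, 4, 5, 6, 9, 10, 11}, {3, 8}, {7})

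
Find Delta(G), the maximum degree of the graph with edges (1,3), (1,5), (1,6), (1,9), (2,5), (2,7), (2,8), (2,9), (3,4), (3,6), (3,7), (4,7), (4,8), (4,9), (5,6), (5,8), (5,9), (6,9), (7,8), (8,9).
6 (attained at vertex 9)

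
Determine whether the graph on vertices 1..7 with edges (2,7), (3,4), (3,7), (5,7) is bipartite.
Yes. Partition: {1, 2, 3, 5, 6}, {4, 7}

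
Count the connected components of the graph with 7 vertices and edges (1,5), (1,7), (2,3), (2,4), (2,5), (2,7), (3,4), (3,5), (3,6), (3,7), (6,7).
1 (components: {1, 2, 3, 4, 5, 6, 7})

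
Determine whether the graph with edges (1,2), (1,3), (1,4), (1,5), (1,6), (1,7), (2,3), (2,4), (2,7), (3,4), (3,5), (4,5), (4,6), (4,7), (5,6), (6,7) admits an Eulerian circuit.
Yes (the graph is connected and all 7 vertices have even degree)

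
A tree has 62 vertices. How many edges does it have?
61 (A tree on V vertices has V - 1 edges, so 62 - 1 = 61)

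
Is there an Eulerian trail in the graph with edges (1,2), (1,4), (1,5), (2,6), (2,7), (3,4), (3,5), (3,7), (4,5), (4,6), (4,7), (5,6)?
No (6 vertices have odd degree: {1, 2, 3, 4, 6, 7}; Eulerian path requires 0 or 2)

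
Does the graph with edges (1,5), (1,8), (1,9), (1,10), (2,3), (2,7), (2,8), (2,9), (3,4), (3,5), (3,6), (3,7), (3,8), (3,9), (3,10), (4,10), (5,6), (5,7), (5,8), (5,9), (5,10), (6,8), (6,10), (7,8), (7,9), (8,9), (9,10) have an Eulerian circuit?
No (4 vertices have odd degree: {5, 7, 8, 9}; Eulerian circuit requires 0)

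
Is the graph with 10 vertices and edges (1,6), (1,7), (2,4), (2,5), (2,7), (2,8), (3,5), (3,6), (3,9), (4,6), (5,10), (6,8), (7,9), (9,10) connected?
Yes (BFS from 1 visits [1, 6, 7, 3, 4, 8, 2, 9, 5, 10] — all 10 vertices reached)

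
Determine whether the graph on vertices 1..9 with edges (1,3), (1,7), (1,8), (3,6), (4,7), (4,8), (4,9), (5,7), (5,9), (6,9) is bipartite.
Yes. Partition: {1, 2, 4, 5, 6}, {3, 7, 8, 9}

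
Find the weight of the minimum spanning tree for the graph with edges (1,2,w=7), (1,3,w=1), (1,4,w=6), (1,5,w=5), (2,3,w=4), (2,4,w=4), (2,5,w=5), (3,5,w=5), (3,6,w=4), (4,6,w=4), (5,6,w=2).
15 (MST edges: (1,3,w=1), (2,3,w=4), (2,4,w=4), (3,6,w=4), (5,6,w=2); sum of weights 1 + 4 + 4 + 4 + 2 = 15)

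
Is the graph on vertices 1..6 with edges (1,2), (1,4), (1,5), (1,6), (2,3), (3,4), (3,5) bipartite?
Yes. Partition: {1, 3}, {2, 4, 5, 6}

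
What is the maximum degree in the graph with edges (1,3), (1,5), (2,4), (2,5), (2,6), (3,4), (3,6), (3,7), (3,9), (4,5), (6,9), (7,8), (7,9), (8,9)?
5 (attained at vertex 3)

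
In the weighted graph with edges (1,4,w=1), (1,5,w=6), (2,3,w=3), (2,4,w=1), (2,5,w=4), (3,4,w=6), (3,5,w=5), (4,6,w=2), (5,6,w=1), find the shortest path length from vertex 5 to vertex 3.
5 (path: 5 -> 3; weights 5 = 5)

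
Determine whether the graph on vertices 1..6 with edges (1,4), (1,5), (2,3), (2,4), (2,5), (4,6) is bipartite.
Yes. Partition: {1, 2, 6}, {3, 4, 5}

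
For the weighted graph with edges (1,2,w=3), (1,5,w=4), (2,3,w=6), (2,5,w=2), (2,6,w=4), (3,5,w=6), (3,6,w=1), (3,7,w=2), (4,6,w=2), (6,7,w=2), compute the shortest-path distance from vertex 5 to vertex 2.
2 (path: 5 -> 2; weights 2 = 2)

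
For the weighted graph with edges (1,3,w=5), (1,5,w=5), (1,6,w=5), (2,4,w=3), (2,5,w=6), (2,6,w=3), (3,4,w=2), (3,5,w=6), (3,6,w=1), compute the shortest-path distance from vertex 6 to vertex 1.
5 (path: 6 -> 1; weights 5 = 5)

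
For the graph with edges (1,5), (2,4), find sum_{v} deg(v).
4 (handshake: sum of degrees = 2|E| = 2 x 2 = 4)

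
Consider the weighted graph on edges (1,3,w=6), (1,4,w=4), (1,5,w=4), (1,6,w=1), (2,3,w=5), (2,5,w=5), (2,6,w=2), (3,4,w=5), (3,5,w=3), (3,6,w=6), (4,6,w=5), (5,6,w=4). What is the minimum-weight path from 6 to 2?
2 (path: 6 -> 2; weights 2 = 2)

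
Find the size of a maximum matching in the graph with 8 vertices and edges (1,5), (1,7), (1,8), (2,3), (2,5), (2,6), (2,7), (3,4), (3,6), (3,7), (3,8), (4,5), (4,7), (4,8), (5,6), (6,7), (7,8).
4 (matching: (1,7), (2,3), (4,8), (5,6); upper bound floor(n/2) = floor(8/2) = 4)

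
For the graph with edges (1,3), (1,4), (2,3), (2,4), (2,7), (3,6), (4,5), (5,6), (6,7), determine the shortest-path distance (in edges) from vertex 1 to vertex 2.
2 (path: 1 -> 4 -> 2, 2 edges)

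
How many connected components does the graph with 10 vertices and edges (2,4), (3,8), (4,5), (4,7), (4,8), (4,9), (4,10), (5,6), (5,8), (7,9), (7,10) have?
2 (components: {1}, {2, 3, 4, 5, 6, 7, 8, 9, 10})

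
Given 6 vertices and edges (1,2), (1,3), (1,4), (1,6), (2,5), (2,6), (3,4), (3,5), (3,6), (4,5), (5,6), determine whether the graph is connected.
Yes (BFS from 1 visits [1, 2, 3, 4, 6, 5] — all 6 vertices reached)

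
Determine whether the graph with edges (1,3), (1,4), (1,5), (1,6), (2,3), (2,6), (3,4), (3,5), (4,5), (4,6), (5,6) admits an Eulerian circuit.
Yes (the graph is connected and all 6 vertices have even degree)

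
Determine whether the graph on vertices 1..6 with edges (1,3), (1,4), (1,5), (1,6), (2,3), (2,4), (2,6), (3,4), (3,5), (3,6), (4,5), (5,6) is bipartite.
No (odd cycle of length 3: 4 -> 1 -> 5 -> 4)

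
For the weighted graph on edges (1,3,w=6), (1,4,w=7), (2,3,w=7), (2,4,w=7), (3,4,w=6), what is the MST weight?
19 (MST edges: (1,3,w=6), (2,3,w=7), (3,4,w=6); sum of weights 6 + 7 + 6 = 19)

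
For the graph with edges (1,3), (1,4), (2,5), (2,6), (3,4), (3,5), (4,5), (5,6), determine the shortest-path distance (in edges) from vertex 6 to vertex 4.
2 (path: 6 -> 5 -> 4, 2 edges)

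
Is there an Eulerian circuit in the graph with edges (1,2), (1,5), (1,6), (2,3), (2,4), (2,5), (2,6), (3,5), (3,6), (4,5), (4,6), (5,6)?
No (6 vertices have odd degree: {1, 2, 3, 4, 5, 6}; Eulerian circuit requires 0)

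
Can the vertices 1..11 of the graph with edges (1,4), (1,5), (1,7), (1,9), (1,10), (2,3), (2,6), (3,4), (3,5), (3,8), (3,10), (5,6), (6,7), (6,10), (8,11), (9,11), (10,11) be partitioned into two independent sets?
Yes. Partition: {1, 3, 6, 11}, {2, 4, 5, 7, 8, 9, 10}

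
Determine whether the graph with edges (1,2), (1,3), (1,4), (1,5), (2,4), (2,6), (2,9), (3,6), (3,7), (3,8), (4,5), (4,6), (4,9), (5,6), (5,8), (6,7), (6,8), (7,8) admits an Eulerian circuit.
No (2 vertices have odd degree: {4, 7}; Eulerian circuit requires 0)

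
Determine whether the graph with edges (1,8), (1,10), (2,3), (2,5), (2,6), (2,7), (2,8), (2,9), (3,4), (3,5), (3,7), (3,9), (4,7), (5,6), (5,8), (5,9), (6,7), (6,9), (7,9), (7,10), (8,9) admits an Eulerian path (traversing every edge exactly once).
Yes (the graph is connected and exactly 2 vertices have odd degree: {3, 5}; any Eulerian path must start and end at those)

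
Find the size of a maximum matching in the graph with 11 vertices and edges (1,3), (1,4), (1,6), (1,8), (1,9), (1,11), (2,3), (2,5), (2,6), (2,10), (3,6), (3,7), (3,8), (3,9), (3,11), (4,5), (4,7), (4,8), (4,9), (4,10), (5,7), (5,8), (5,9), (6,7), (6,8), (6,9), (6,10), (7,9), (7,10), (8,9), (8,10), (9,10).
5 (matching: (1,9), (2,6), (3,11), (4,8), (7,10); upper bound floor(n/2) = floor(11/2) = 5)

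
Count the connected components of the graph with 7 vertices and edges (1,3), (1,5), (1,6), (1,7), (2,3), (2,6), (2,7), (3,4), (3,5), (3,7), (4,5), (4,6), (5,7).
1 (components: {1, 2, 3, 4, 5, 6, 7})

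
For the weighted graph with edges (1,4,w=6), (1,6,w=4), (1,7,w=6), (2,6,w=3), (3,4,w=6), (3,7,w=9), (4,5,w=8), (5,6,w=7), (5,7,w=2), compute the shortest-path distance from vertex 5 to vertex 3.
11 (path: 5 -> 7 -> 3; weights 2 + 9 = 11)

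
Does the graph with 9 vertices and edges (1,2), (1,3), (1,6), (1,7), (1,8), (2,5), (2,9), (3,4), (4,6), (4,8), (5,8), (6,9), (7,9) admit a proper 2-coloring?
Yes. Partition: {1, 4, 5, 9}, {2, 3, 6, 7, 8}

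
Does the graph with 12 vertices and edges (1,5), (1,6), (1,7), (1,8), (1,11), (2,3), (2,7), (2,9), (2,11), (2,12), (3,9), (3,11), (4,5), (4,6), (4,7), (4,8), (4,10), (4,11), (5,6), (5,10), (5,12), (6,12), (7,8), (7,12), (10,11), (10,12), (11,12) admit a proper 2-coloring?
No (odd cycle of length 3: 7 -> 1 -> 8 -> 7)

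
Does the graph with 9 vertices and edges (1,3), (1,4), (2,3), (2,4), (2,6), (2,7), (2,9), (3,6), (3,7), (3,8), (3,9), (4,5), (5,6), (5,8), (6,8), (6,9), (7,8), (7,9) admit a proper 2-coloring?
No (odd cycle of length 3: 9 -> 3 -> 2 -> 9)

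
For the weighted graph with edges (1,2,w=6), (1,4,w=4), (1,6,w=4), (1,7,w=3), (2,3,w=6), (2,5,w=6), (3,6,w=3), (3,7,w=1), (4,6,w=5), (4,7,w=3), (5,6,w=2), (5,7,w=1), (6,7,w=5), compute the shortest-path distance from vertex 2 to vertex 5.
6 (path: 2 -> 5; weights 6 = 6)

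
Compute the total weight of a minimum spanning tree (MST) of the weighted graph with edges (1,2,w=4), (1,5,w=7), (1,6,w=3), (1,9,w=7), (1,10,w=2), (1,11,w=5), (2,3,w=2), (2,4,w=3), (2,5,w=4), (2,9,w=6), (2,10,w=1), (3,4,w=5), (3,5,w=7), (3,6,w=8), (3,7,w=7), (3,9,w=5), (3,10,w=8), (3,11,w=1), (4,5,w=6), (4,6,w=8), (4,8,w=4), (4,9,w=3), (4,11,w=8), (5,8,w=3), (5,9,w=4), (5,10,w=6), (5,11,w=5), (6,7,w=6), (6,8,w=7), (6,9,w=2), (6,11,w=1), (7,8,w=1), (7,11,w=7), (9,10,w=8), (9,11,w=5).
20 (MST edges: (1,10,w=2), (2,3,w=2), (2,4,w=3), (2,5,w=4), (2,10,w=1), (3,11,w=1), (5,8,w=3), (6,9,w=2), (6,11,w=1), (7,8,w=1); sum of weights 2 + 2 + 3 + 4 + 1 + 1 + 3 + 2 + 1 + 1 = 20)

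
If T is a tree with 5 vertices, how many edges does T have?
4 (A tree on V vertices has V - 1 edges, so 5 - 1 = 4)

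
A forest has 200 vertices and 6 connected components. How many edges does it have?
194 (Each of the 6 component trees on V_i vertices has V_i - 1 edges; summing gives V - C = 200 - 6 = 194)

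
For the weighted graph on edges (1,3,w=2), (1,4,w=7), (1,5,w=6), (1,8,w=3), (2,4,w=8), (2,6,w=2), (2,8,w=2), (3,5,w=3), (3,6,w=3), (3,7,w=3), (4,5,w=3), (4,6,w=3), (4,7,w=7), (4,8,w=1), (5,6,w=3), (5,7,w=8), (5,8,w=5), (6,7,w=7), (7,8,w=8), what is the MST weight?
16 (MST edges: (1,3,w=2), (1,8,w=3), (2,6,w=2), (2,8,w=2), (3,5,w=3), (3,7,w=3), (4,8,w=1); sum of weights 2 + 3 + 2 + 2 + 3 + 3 + 1 = 16)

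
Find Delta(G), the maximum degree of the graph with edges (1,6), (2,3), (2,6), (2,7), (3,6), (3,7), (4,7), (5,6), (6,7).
5 (attained at vertex 6)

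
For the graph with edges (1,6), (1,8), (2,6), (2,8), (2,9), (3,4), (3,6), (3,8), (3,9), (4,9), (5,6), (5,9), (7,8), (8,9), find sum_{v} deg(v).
28 (handshake: sum of degrees = 2|E| = 2 x 14 = 28)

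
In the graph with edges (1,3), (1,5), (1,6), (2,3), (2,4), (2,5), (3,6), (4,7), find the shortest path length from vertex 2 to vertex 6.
2 (path: 2 -> 3 -> 6, 2 edges)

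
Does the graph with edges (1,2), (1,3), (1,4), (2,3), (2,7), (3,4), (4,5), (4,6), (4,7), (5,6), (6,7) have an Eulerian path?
No (6 vertices have odd degree: {1, 2, 3, 4, 6, 7}; Eulerian path requires 0 or 2)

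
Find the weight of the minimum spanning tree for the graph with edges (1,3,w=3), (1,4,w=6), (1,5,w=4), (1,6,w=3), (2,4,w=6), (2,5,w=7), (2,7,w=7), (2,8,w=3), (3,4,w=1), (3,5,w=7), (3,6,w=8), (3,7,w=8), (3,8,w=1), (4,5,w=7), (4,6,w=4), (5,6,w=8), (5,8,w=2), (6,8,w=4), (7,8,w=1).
14 (MST edges: (1,3,w=3), (1,6,w=3), (2,8,w=3), (3,4,w=1), (3,8,w=1), (5,8,w=2), (7,8,w=1); sum of weights 3 + 3 + 3 + 1 + 1 + 2 + 1 = 14)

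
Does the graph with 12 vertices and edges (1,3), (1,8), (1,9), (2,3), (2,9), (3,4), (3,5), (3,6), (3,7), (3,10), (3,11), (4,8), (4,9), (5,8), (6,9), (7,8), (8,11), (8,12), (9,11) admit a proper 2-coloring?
Yes. Partition: {1, 2, 4, 5, 6, 7, 10, 11, 12}, {3, 8, 9}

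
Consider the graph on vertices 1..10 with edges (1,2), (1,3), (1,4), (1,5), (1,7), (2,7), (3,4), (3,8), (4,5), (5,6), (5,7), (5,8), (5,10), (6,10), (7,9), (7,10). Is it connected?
Yes (BFS from 1 visits [1, 2, 3, 4, 5, 7, 8, 6, 10, 9] — all 10 vertices reached)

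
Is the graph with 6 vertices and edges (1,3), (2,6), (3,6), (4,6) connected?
No, it has 2 components: {1, 2, 3, 4, 6}, {5}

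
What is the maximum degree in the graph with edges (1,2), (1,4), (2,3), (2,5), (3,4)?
3 (attained at vertex 2)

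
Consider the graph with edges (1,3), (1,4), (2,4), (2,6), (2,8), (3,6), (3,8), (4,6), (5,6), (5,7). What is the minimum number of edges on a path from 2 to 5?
2 (path: 2 -> 6 -> 5, 2 edges)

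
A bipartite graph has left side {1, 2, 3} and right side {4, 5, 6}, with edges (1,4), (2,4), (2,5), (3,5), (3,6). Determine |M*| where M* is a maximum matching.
3 (matching: (1,4), (2,5), (3,6); upper bound min(|L|,|R|) = min(3,3) = 3)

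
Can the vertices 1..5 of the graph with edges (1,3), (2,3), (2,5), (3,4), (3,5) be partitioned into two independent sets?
No (odd cycle of length 3: 5 -> 3 -> 2 -> 5)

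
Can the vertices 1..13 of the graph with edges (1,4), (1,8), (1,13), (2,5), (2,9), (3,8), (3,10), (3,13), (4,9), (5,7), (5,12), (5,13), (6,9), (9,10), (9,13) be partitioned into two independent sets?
Yes. Partition: {1, 3, 5, 9, 11}, {2, 4, 6, 7, 8, 10, 12, 13}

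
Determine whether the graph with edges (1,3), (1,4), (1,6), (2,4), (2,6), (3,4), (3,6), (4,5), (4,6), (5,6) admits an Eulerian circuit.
No (4 vertices have odd degree: {1, 3, 4, 6}; Eulerian circuit requires 0)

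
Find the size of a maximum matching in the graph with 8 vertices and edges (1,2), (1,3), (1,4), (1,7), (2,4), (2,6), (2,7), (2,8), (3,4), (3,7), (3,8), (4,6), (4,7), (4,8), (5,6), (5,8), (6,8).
4 (matching: (1,2), (3,7), (4,8), (5,6); upper bound floor(n/2) = floor(8/2) = 4)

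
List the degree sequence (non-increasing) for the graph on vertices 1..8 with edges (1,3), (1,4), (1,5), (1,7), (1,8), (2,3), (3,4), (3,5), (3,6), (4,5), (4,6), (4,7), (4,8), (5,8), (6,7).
[6, 5, 5, 4, 3, 3, 3, 1] (degrees: deg(1)=5, deg(2)=1, deg(3)=5, deg(4)=6, deg(5)=4, deg(6)=3, deg(7)=3, deg(8)=3)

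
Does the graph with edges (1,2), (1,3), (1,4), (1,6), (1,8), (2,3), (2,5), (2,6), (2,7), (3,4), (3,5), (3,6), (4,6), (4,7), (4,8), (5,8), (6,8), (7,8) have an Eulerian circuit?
No (8 vertices have odd degree: {1, 2, 3, 4, 5, 6, 7, 8}; Eulerian circuit requires 0)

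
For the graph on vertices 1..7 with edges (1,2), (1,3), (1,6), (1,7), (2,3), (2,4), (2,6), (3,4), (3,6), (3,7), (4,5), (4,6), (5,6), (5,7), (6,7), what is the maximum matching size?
3 (matching: (2,4), (3,6), (5,7); upper bound floor(n/2) = floor(7/2) = 3)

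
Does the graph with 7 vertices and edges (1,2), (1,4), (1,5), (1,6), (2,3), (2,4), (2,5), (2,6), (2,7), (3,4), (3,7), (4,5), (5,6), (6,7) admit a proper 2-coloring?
No (odd cycle of length 3: 6 -> 1 -> 2 -> 6)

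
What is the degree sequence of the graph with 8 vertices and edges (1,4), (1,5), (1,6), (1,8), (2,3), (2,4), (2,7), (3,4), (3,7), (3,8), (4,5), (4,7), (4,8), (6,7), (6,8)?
[6, 4, 4, 4, 4, 3, 3, 2] (degrees: deg(1)=4, deg(2)=3, deg(3)=4, deg(4)=6, deg(5)=2, deg(6)=3, deg(7)=4, deg(8)=4)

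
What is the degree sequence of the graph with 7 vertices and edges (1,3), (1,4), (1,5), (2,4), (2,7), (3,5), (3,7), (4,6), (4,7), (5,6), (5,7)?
[4, 4, 4, 3, 3, 2, 2] (degrees: deg(1)=3, deg(2)=2, deg(3)=3, deg(4)=4, deg(5)=4, deg(6)=2, deg(7)=4)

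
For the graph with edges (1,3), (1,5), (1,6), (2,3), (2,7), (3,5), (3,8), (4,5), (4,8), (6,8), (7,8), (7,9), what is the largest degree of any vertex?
4 (attained at vertices 3, 8)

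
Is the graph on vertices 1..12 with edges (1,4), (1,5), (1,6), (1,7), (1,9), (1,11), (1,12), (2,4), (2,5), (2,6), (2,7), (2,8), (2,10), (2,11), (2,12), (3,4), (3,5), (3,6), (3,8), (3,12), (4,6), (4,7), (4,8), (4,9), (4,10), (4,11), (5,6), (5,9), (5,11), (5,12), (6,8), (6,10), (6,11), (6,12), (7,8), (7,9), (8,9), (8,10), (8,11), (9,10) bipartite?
No (odd cycle of length 3: 7 -> 1 -> 4 -> 7)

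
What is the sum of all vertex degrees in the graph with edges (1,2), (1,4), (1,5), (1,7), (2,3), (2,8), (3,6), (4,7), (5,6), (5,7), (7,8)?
22 (handshake: sum of degrees = 2|E| = 2 x 11 = 22)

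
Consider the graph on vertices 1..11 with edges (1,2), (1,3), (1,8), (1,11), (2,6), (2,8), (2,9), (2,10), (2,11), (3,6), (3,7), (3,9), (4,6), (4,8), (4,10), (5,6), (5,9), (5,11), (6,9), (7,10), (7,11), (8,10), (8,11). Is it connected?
Yes (BFS from 1 visits [1, 2, 3, 8, 11, 6, 9, 10, 7, 4, 5] — all 11 vertices reached)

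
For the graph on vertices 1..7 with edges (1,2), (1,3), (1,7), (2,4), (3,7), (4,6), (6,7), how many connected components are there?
2 (components: {1, 2, 3, 4, 6, 7}, {5})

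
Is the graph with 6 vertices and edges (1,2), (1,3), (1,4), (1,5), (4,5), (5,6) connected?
Yes (BFS from 1 visits [1, 2, 3, 4, 5, 6] — all 6 vertices reached)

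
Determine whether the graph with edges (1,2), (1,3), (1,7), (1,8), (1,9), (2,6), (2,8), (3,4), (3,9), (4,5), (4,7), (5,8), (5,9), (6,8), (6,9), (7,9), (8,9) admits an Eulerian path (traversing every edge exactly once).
No (8 vertices have odd degree: {1, 2, 3, 4, 5, 6, 7, 8}; Eulerian path requires 0 or 2)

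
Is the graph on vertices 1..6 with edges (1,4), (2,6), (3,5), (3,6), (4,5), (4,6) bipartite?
Yes. Partition: {1, 5, 6}, {2, 3, 4}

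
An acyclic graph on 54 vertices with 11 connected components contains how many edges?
43 (Each of the 11 component trees on V_i vertices has V_i - 1 edges; summing gives V - C = 54 - 11 = 43)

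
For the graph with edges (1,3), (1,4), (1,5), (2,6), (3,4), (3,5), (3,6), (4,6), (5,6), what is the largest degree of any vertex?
4 (attained at vertices 3, 6)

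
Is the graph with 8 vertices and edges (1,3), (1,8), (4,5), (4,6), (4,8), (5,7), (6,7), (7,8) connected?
No, it has 2 components: {1, 3, 4, 5, 6, 7, 8}, {2}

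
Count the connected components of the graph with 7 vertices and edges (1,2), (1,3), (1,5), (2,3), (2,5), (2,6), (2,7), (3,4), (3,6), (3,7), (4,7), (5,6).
1 (components: {1, 2, 3, 4, 5, 6, 7})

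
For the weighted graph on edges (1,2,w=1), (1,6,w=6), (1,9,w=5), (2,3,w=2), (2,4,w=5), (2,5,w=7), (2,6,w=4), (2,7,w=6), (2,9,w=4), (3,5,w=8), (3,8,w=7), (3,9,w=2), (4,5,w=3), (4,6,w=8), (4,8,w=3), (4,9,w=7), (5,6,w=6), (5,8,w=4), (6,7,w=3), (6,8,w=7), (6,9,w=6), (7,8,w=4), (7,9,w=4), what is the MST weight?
22 (MST edges: (1,2,w=1), (2,3,w=2), (2,6,w=4), (3,9,w=2), (4,5,w=3), (4,8,w=3), (6,7,w=3), (7,8,w=4); sum of weights 1 + 2 + 4 + 2 + 3 + 3 + 3 + 4 = 22)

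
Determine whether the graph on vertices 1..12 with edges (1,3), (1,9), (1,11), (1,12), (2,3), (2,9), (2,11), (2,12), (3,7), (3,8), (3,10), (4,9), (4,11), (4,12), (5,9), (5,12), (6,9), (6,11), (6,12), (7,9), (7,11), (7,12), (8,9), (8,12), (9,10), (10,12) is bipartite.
Yes. Partition: {1, 2, 4, 5, 6, 7, 8, 10}, {3, 9, 11, 12}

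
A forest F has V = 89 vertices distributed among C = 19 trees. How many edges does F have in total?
70 (Each of the 19 component trees on V_i vertices has V_i - 1 edges; summing gives V - C = 89 - 19 = 70)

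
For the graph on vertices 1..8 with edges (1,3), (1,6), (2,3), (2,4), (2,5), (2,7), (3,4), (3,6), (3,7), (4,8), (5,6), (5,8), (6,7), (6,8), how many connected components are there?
1 (components: {1, 2, 3, 4, 5, 6, 7, 8})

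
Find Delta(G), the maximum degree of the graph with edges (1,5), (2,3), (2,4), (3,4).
2 (attained at vertices 2, 3, 4)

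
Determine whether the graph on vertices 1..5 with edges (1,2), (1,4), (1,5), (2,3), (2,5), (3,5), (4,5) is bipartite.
No (odd cycle of length 3: 5 -> 1 -> 2 -> 5)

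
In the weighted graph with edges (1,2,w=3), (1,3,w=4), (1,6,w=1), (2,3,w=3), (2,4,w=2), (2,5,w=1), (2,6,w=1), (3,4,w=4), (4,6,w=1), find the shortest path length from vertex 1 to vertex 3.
4 (path: 1 -> 3; weights 4 = 4)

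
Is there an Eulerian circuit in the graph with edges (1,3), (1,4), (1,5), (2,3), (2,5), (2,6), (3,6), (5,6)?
No (6 vertices have odd degree: {1, 2, 3, 4, 5, 6}; Eulerian circuit requires 0)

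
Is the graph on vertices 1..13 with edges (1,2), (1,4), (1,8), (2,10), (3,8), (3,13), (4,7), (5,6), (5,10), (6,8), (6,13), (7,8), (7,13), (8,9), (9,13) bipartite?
Yes. Partition: {1, 3, 6, 7, 9, 10, 11, 12}, {2, 4, 5, 8, 13}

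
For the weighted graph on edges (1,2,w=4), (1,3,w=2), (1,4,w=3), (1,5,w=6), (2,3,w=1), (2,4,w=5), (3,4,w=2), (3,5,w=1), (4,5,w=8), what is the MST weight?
6 (MST edges: (1,3,w=2), (2,3,w=1), (3,4,w=2), (3,5,w=1); sum of weights 2 + 1 + 2 + 1 = 6)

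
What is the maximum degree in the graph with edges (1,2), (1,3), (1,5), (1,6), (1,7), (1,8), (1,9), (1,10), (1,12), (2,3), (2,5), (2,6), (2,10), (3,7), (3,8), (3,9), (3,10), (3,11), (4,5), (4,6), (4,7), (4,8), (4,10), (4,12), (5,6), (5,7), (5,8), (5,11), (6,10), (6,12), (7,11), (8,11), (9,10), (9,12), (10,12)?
9 (attained at vertex 1)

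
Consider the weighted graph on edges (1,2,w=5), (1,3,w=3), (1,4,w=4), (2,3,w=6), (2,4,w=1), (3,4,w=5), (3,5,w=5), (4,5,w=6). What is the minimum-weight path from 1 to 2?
5 (path: 1 -> 2; weights 5 = 5)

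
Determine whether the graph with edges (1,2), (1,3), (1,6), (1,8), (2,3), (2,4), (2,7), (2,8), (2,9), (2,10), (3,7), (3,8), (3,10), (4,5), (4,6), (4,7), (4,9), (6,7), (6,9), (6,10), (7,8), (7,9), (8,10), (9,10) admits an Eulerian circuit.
No (8 vertices have odd degree: {2, 3, 4, 5, 6, 8, 9, 10}; Eulerian circuit requires 0)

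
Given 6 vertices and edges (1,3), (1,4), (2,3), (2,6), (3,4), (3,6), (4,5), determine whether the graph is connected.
Yes (BFS from 1 visits [1, 3, 4, 2, 6, 5] — all 6 vertices reached)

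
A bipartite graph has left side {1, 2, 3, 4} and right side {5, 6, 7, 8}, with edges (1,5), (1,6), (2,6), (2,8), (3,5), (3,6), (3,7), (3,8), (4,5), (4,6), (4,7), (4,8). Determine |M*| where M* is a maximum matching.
4 (matching: (1,6), (2,8), (3,7), (4,5); upper bound min(|L|,|R|) = min(4,4) = 4)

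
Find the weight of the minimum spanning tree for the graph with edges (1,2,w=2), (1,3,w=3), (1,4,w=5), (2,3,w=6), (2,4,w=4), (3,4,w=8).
9 (MST edges: (1,2,w=2), (1,3,w=3), (2,4,w=4); sum of weights 2 + 3 + 4 = 9)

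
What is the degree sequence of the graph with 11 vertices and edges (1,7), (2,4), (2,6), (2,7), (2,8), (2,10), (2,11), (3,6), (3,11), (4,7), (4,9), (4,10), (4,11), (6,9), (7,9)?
[6, 5, 4, 3, 3, 3, 2, 2, 1, 1, 0] (degrees: deg(1)=1, deg(2)=6, deg(3)=2, deg(4)=5, deg(5)=0, deg(6)=3, deg(7)=4, deg(8)=1, deg(9)=3, deg(10)=2, deg(11)=3)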